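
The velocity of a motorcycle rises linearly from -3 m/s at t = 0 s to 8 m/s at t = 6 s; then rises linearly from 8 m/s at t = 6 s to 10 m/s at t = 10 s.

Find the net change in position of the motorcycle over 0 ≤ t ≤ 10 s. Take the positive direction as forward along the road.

51 m

Displacement is the signed area under the v-t curve.
0–6 s: ½(-3 + 8)(6) = 15 m
6–10 s: ½(8 + 10)(4) = 36 m
Net displacement = 51 m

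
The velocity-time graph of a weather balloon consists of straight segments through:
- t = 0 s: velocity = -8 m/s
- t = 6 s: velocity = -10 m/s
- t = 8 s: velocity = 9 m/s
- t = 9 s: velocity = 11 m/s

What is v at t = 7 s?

On 6–8 s the graph is linear from -10 to 9 m/s: v(7) = -10 + (9 − -10)·(7 − 6)/(8 − 6) = -0.5 m/s.

-0.5 m/s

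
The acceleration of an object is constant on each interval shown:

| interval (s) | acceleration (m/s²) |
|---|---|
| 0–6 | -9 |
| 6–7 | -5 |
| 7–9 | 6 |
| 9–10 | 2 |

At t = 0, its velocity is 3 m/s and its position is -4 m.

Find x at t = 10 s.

-344.5 m

On each constant-a segment, Δv = aΔt and Δx = v₀Δt + ½aΔt²; chain segment to segment.
0–6 s: v starts 3 m/s; Δx = 3·6 + ½·-9·6² = -144 m; v ends -51 m/s.
6–7 s: v starts -51 m/s; Δx = -51·1 + ½·-5·1² = -53.5 m; v ends -56 m/s.
7–9 s: v starts -56 m/s; Δx = -56·2 + ½·6·2² = -100 m; v ends -44 m/s.
9–10 s: v starts -44 m/s; Δx = -44·1 + ½·2·1² = -43 m; v ends -42 m/s.
x(10) = -4 + Σ Δx = -344.5 m.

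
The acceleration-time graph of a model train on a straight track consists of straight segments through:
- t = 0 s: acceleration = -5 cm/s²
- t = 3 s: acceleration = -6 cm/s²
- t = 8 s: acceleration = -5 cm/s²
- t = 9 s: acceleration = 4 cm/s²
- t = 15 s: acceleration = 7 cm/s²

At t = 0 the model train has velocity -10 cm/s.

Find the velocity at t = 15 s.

-21.5 cm/s

Δv equals the area under the a-t graph; then v = v₀ + Δv.
0–3 s: ½(-5 + -6)(3) = -16.5 cm/s
3–8 s: ½(-6 + -5)(5) = -27.5 cm/s
8–9 s: ½(-5 + 4)(1) = -0.5 cm/s
9–15 s: ½(4 + 7)(6) = 33 cm/s
Δv = -11.5 cm/s, so v(15) = -10 + (-11.5) = -21.5 cm/s.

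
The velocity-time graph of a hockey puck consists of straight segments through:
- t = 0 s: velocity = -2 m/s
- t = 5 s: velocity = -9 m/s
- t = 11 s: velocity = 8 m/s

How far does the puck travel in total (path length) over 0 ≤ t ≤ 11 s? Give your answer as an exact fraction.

1805/34 m

Distance (not displacement) is the total path length: add the absolute areas under v-t.
0–5 s: |½(-2 + -9)(5)| = 27.5 m
5–11 s: v = 0 at t = 139/17 s; triangle areas 243/17 + 192/17 = 435/17 m
Total distance = 1805/34 m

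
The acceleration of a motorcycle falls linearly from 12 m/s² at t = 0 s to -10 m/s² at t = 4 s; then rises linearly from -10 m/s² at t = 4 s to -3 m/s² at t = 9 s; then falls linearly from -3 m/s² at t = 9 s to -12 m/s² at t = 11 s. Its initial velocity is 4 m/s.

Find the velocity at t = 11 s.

Δv equals the area under the a-t graph; then v = v₀ + Δv.
0–4 s: ½(12 + -10)(4) = 4 m/s
4–9 s: ½(-10 + -3)(5) = -32.5 m/s
9–11 s: ½(-3 + -12)(2) = -15 m/s
Δv = -43.5 m/s, so v(11) = 4 + (-43.5) = -39.5 m/s.

-39.5 m/s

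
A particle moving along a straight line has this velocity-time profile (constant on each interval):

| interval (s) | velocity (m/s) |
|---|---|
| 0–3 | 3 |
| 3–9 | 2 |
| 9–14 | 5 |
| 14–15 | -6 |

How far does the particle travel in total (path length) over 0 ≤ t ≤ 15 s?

Total distance travelled is ∫|v| dt — sum the magnitudes of each area piece.
0–3 s: |3| × 3 = 9 m
3–9 s: |2| × 6 = 12 m
9–14 s: |5| × 5 = 25 m
14–15 s: |-6| × 1 = 6 m
Total distance = 52 m

52 m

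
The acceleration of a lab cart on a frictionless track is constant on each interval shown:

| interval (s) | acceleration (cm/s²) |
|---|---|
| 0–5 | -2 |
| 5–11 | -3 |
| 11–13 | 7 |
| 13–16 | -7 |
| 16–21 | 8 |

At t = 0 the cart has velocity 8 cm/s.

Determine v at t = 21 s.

Δv equals the area under the a-t graph; then v = v₀ + Δv.
0–5 s: -2 × 5 = -10 cm/s
5–11 s: -3 × 6 = -18 cm/s
11–13 s: 7 × 2 = 14 cm/s
13–16 s: -7 × 3 = -21 cm/s
16–21 s: 8 × 5 = 40 cm/s
Δv = 5 cm/s, so v(21) = 8 + (5) = 13 cm/s.

13 cm/s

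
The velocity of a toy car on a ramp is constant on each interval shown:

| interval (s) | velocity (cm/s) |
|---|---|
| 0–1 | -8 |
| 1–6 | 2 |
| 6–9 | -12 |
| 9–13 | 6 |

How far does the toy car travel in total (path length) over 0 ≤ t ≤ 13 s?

78 cm

Distance (not displacement) is the total path length: add the absolute areas under v-t.
0–1 s: |-8| × 1 = 8 cm
1–6 s: |2| × 5 = 10 cm
6–9 s: |-12| × 3 = 36 cm
9–13 s: |6| × 4 = 24 cm
Total distance = 78 cm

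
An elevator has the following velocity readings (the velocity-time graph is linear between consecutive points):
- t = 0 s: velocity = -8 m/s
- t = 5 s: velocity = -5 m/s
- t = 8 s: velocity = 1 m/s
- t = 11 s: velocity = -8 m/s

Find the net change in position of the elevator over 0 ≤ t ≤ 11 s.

Displacement is the signed area under the v-t curve.
0–5 s: ½(-8 + -5)(5) = -32.5 m
5–8 s: ½(-5 + 1)(3) = -6 m
8–11 s: ½(1 + -8)(3) = -10.5 m
Net displacement = -49 m

-49 m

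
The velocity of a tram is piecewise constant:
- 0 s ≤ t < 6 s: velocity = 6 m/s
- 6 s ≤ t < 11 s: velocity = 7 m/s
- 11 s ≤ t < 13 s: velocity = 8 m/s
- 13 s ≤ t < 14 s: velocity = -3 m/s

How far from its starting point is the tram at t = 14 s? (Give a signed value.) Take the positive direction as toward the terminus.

84 m

Net displacement equals the area under the velocity-time graph (areas below the axis count negative).
0–6 s: 6 × 6 = 36 m
6–11 s: 7 × 5 = 35 m
11–13 s: 8 × 2 = 16 m
13–14 s: -3 × 1 = -3 m
Net displacement = 84 m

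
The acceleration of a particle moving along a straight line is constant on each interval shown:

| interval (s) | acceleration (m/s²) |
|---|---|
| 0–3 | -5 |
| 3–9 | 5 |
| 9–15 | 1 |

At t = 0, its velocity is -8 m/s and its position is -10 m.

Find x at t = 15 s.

-44.5 m

On each constant-a segment, Δv = aΔt and Δx = v₀Δt + ½aΔt²; chain segment to segment.
0–3 s: v starts -8 m/s; Δx = -8·3 + ½·-5·3² = -46.5 m; v ends -23 m/s.
3–9 s: v starts -23 m/s; Δx = -23·6 + ½·5·6² = -48 m; v ends 7 m/s.
9–15 s: v starts 7 m/s; Δx = 7·6 + ½·1·6² = 60 m; v ends 13 m/s.
x(15) = -10 + Σ Δx = -44.5 m.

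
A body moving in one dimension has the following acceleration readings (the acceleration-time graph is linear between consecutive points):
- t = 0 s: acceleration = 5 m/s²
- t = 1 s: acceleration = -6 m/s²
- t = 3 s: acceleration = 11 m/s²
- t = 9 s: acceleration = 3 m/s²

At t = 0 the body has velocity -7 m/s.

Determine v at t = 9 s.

Δv equals the area under the a-t graph; then v = v₀ + Δv.
0–1 s: ½(5 + -6)(1) = -0.5 m/s
1–3 s: ½(-6 + 11)(2) = 5 m/s
3–9 s: ½(11 + 3)(6) = 42 m/s
Δv = 46.5 m/s, so v(9) = -7 + (46.5) = 39.5 m/s.

39.5 m/s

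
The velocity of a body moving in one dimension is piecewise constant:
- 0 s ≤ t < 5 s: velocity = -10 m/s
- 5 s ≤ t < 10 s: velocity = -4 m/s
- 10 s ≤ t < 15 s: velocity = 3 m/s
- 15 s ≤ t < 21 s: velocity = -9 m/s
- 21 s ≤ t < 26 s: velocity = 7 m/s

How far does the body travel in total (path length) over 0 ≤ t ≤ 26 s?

Distance (not displacement) is the total path length: add the absolute areas under v-t.
0–5 s: |-10| × 5 = 50 m
5–10 s: |-4| × 5 = 20 m
10–15 s: |3| × 5 = 15 m
15–21 s: |-9| × 6 = 54 m
21–26 s: |7| × 5 = 35 m
Total distance = 174 m

174 m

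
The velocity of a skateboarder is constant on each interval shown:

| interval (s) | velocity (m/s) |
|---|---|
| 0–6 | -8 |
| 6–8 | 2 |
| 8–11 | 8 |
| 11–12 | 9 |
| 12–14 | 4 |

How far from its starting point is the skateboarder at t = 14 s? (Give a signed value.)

Net displacement equals the area under the velocity-time graph (areas below the axis count negative).
0–6 s: -8 × 6 = -48 m
6–8 s: 2 × 2 = 4 m
8–11 s: 8 × 3 = 24 m
11–12 s: 9 × 1 = 9 m
12–14 s: 4 × 2 = 8 m
Net displacement = -3 m

-3 m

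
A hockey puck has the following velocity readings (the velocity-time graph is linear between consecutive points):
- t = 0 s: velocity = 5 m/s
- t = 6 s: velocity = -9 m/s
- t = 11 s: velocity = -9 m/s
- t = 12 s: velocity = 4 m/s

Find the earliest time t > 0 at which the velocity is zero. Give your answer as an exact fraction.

v changes sign on 0–6 s (from 5 to -9); the graph is linear there, so v = 0 at t = 0 + (-5)·(6 − 0)/(-9 − 5) = 15/7 s.

t = 15/7 s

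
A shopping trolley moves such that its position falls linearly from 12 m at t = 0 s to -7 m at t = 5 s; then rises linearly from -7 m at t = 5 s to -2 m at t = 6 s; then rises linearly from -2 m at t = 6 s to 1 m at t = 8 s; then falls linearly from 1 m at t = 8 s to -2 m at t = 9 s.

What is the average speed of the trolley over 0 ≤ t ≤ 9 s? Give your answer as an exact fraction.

Average speed = (total path length)/(elapsed time); on a piecewise-linear x-t graph the path length is Σ|Δx|.
0–5 s: |Δx| = |-7 − 12| = 19 m
5–6 s: |Δx| = |-2 − -7| = 5 m
6–8 s: |Δx| = |1 − -2| = 3 m
8–9 s: |Δx| = |-2 − 1| = 3 m
Total path = 30 m; average speed = 30/9 = 10/3 m/s.

10/3 m/s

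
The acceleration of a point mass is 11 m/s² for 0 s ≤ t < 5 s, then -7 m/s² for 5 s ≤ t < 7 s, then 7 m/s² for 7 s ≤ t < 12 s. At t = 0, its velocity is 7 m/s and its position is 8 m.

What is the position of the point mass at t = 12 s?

618 m

On each constant-a segment, Δv = aΔt and Δx = v₀Δt + ½aΔt²; chain segment to segment.
0–5 s: v starts 7 m/s; Δx = 7·5 + ½·11·5² = 172.5 m; v ends 62 m/s.
5–7 s: v starts 62 m/s; Δx = 62·2 + ½·-7·2² = 110 m; v ends 48 m/s.
7–12 s: v starts 48 m/s; Δx = 48·5 + ½·7·5² = 327.5 m; v ends 83 m/s.
x(12) = 8 + Σ Δx = 618 m.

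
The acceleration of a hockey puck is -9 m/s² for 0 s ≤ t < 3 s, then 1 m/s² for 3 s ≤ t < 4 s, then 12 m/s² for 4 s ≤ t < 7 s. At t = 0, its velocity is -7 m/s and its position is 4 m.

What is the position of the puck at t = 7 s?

-136 m

On each constant-a segment, Δv = aΔt and Δx = v₀Δt + ½aΔt²; chain segment to segment.
0–3 s: v starts -7 m/s; Δx = -7·3 + ½·-9·3² = -61.5 m; v ends -34 m/s.
3–4 s: v starts -34 m/s; Δx = -34·1 + ½·1·1² = -33.5 m; v ends -33 m/s.
4–7 s: v starts -33 m/s; Δx = -33·3 + ½·12·3² = -45 m; v ends 3 m/s.
x(7) = 4 + Σ Δx = -136 m.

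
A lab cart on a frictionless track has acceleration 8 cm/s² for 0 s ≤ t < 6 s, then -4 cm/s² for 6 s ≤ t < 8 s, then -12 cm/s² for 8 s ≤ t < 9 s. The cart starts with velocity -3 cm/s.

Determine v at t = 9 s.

25 cm/s

Δv equals the area under the a-t graph; then v = v₀ + Δv.
0–6 s: 8 × 6 = 48 cm/s
6–8 s: -4 × 2 = -8 cm/s
8–9 s: -12 × 1 = -12 cm/s
Δv = 28 cm/s, so v(9) = -3 + (28) = 25 cm/s.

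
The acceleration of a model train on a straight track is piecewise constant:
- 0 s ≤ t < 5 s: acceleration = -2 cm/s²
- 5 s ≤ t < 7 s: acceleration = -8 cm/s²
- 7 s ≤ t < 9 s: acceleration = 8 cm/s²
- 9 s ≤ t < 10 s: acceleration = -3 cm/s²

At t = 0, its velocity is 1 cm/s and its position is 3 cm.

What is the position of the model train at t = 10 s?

On each constant-a segment, Δv = aΔt and Δx = v₀Δt + ½aΔt²; chain segment to segment.
0–5 s: v starts 1 cm/s; Δx = 1·5 + ½·-2·5² = -20 cm; v ends -9 cm/s.
5–7 s: v starts -9 cm/s; Δx = -9·2 + ½·-8·2² = -34 cm; v ends -25 cm/s.
7–9 s: v starts -25 cm/s; Δx = -25·2 + ½·8·2² = -34 cm; v ends -9 cm/s.
9–10 s: v starts -9 cm/s; Δx = -9·1 + ½·-3·1² = -10.5 cm; v ends -12 cm/s.
x(10) = 3 + Σ Δx = -95.5 cm.

-95.5 cm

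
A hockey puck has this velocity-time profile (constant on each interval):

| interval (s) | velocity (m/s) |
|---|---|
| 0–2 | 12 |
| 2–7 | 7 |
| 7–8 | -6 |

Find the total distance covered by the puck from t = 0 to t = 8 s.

65 m

Total distance travelled is ∫|v| dt — sum the magnitudes of each area piece.
0–2 s: |12| × 2 = 24 m
2–7 s: |7| × 5 = 35 m
7–8 s: |-6| × 1 = 6 m
Total distance = 65 m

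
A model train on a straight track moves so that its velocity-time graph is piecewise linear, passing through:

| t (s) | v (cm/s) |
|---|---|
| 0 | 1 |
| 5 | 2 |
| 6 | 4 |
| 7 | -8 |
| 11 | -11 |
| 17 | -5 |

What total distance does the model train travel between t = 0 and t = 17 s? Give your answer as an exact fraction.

Distance (not displacement) is the total path length: add the absolute areas under v-t.
0–5 s: |½(1 + 2)(5)| = 7.5 cm
5–6 s: |½(2 + 4)(1)| = 3 cm
6–7 s: v = 0 at t = 19/3 s; triangle areas 2/3 + 8/3 = 10/3 cm
7–11 s: |½(-8 + -11)(4)| = 38 cm
11–17 s: |½(-11 + -5)(6)| = 48 cm
Total distance = 599/6 cm

599/6 cm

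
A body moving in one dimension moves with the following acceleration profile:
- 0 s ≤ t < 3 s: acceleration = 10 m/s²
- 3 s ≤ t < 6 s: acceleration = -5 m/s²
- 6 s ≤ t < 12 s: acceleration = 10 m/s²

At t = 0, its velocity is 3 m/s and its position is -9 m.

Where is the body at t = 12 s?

409.5 m

On each constant-a segment, Δv = aΔt and Δx = v₀Δt + ½aΔt²; chain segment to segment.
0–3 s: v starts 3 m/s; Δx = 3·3 + ½·10·3² = 54 m; v ends 33 m/s.
3–6 s: v starts 33 m/s; Δx = 33·3 + ½·-5·3² = 76.5 m; v ends 18 m/s.
6–12 s: v starts 18 m/s; Δx = 18·6 + ½·10·6² = 288 m; v ends 78 m/s.
x(12) = -9 + Σ Δx = 409.5 m.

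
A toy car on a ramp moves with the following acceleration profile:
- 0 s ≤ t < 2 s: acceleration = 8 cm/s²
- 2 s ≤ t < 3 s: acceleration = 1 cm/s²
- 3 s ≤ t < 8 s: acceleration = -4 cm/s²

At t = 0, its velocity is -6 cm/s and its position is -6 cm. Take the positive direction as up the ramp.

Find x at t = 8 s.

On each constant-a segment, Δv = aΔt and Δx = v₀Δt + ½aΔt²; chain segment to segment.
0–2 s: v starts -6 cm/s; Δx = -6·2 + ½·8·2² = 4 cm; v ends 10 cm/s.
2–3 s: v starts 10 cm/s; Δx = 10·1 + ½·1·1² = 10.5 cm; v ends 11 cm/s.
3–8 s: v starts 11 cm/s; Δx = 11·5 + ½·-4·5² = 5 cm; v ends -9 cm/s.
x(8) = -6 + Σ Δx = 13.5 cm.

13.5 cm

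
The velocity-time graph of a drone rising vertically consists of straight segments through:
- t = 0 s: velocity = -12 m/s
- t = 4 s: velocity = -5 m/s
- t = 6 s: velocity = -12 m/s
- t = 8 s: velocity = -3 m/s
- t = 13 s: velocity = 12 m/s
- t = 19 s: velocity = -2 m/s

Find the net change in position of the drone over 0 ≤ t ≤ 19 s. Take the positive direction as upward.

-13.5 m

Displacement is the signed area under the v-t curve.
0–4 s: ½(-12 + -5)(4) = -34 m
4–6 s: ½(-5 + -12)(2) = -17 m
6–8 s: ½(-12 + -3)(2) = -15 m
8–13 s: ½(-3 + 12)(5) = 22.5 m
13–19 s: ½(12 + -2)(6) = 30 m
Net displacement = -13.5 m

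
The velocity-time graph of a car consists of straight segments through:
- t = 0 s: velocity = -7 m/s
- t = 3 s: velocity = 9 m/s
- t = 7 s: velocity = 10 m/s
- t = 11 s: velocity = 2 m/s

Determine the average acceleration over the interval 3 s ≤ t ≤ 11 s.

-0.875 m/s²

Average acceleration = Δv/Δt = (2 − 9)/(11 − 3) = -0.875 m/s².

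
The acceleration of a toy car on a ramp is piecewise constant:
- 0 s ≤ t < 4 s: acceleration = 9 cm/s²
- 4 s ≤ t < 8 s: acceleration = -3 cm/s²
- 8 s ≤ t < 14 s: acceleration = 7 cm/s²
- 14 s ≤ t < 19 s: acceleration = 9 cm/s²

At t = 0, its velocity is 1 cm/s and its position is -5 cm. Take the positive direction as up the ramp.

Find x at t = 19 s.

On each constant-a segment, Δv = aΔt and Δx = v₀Δt + ½aΔt²; chain segment to segment.
0–4 s: v starts 1 cm/s; Δx = 1·4 + ½·9·4² = 76 cm; v ends 37 cm/s.
4–8 s: v starts 37 cm/s; Δx = 37·4 + ½·-3·4² = 124 cm; v ends 25 cm/s.
8–14 s: v starts 25 cm/s; Δx = 25·6 + ½·7·6² = 276 cm; v ends 67 cm/s.
14–19 s: v starts 67 cm/s; Δx = 67·5 + ½·9·5² = 447.5 cm; v ends 112 cm/s.
x(19) = -5 + Σ Δx = 918.5 cm.

918.5 cm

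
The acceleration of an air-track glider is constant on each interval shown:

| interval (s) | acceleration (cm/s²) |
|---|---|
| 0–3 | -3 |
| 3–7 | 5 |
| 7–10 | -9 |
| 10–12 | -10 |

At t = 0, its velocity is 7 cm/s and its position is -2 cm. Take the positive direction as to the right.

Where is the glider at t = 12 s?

13 cm

On each constant-a segment, Δv = aΔt and Δx = v₀Δt + ½aΔt²; chain segment to segment.
0–3 s: v starts 7 cm/s; Δx = 7·3 + ½·-3·3² = 7.5 cm; v ends -2 cm/s.
3–7 s: v starts -2 cm/s; Δx = -2·4 + ½·5·4² = 32 cm; v ends 18 cm/s.
7–10 s: v starts 18 cm/s; Δx = 18·3 + ½·-9·3² = 13.5 cm; v ends -9 cm/s.
10–12 s: v starts -9 cm/s; Δx = -9·2 + ½·-10·2² = -38 cm; v ends -29 cm/s.
x(12) = -2 + Σ Δx = 13 cm.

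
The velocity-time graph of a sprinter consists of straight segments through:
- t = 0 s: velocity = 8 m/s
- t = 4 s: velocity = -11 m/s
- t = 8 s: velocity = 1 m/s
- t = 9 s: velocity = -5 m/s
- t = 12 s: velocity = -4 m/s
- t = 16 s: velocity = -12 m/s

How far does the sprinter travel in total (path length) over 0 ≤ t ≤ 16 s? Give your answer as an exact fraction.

Distance (not displacement) is the total path length: add the absolute areas under v-t.
0–4 s: v = 0 at t = 32/19 s; triangle areas 128/19 + 242/19 = 370/19 m
4–8 s: v = 0 at t = 23/3 s; triangle areas 121/6 + 1/6 = 61/3 m
8–9 s: v = 0 at t = 49/6 s; triangle areas 1/12 + 25/12 = 13/6 m
9–12 s: |½(-5 + -4)(3)| = 13.5 m
12–16 s: |½(-4 + -12)(4)| = 32 m
Total distance = 1662/19 m

1662/19 m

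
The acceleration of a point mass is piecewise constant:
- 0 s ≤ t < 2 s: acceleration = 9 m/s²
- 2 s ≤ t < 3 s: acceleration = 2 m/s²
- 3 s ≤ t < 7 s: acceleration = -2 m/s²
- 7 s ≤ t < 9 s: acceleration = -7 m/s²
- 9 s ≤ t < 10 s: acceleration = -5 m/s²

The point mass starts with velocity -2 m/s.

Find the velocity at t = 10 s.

Δv equals the area under the a-t graph; then v = v₀ + Δv.
0–2 s: 9 × 2 = 18 m/s
2–3 s: 2 × 1 = 2 m/s
3–7 s: -2 × 4 = -8 m/s
7–9 s: -7 × 2 = -14 m/s
9–10 s: -5 × 1 = -5 m/s
Δv = -7 m/s, so v(10) = -2 + (-7) = -9 m/s.

-9 m/s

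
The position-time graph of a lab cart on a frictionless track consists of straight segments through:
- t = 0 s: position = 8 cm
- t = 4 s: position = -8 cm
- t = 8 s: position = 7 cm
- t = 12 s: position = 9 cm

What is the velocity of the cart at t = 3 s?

Velocity is the slope of the x-t graph on 0–4 s: (-8 − 8)/(4 − 0) = -4 cm/s.

-4 cm/s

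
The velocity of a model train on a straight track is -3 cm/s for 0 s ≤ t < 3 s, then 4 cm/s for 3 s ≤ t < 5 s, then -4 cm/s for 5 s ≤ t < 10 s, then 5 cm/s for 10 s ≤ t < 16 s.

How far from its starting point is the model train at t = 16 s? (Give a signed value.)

Displacement is the signed area under the v-t curve.
0–3 s: -3 × 3 = -9 cm
3–5 s: 4 × 2 = 8 cm
5–10 s: -4 × 5 = -20 cm
10–16 s: 5 × 6 = 30 cm
Net displacement = 9 cm

9 cm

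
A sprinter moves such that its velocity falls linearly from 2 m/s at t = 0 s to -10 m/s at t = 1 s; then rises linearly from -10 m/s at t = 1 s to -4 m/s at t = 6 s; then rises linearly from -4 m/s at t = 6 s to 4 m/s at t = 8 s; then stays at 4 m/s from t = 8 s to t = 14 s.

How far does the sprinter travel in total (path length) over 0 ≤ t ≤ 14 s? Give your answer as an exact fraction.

202/3 m

Distance (not displacement) is the total path length: add the absolute areas under v-t.
0–1 s: v = 0 at t = 1/6 s; triangle areas 1/6 + 25/6 = 13/3 m
1–6 s: |½(-10 + -4)(5)| = 35 m
6–8 s: v = 0 at t = 7 s; triangle areas 2 + 2 = 4 m
8–14 s: |4| × 6 = 24 m
Total distance = 202/3 m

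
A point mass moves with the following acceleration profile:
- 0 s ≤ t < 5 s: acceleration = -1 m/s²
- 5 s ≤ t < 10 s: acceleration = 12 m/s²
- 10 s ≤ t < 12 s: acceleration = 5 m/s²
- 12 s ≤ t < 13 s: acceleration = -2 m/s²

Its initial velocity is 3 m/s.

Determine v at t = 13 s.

66 m/s

Δv equals the area under the a-t graph; then v = v₀ + Δv.
0–5 s: -1 × 5 = -5 m/s
5–10 s: 12 × 5 = 60 m/s
10–12 s: 5 × 2 = 10 m/s
12–13 s: -2 × 1 = -2 m/s
Δv = 63 m/s, so v(13) = 3 + (63) = 66 m/s.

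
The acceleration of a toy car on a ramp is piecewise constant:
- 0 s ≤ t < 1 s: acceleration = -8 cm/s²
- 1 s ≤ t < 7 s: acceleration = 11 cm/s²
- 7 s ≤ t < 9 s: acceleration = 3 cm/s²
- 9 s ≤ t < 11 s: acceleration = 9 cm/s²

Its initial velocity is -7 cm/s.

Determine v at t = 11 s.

75 cm/s

Δv equals the area under the a-t graph; then v = v₀ + Δv.
0–1 s: -8 × 1 = -8 cm/s
1–7 s: 11 × 6 = 66 cm/s
7–9 s: 3 × 2 = 6 cm/s
9–11 s: 9 × 2 = 18 cm/s
Δv = 82 cm/s, so v(11) = -7 + (82) = 75 cm/s.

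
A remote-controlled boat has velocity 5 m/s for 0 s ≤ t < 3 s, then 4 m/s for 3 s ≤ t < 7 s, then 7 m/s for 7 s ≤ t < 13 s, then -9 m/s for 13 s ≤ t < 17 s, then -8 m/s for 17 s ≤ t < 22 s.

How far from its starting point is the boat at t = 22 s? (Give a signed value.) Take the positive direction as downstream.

-3 m

Net displacement equals the area under the velocity-time graph (areas below the axis count negative).
0–3 s: 5 × 3 = 15 m
3–7 s: 4 × 4 = 16 m
7–13 s: 7 × 6 = 42 m
13–17 s: -9 × 4 = -36 m
17–22 s: -8 × 5 = -40 m
Net displacement = -3 m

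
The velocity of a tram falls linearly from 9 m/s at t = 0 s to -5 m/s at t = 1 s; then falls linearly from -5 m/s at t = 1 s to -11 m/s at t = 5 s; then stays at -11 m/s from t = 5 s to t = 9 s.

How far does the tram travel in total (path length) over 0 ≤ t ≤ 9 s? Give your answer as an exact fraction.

Distance (not displacement) is the total path length: add the absolute areas under v-t.
0–1 s: v = 0 at t = 9/14 s; triangle areas 81/28 + 25/28 = 53/14 m
1–5 s: |½(-5 + -11)(4)| = 32 m
5–9 s: |-11| × 4 = 44 m
Total distance = 1117/14 m

1117/14 m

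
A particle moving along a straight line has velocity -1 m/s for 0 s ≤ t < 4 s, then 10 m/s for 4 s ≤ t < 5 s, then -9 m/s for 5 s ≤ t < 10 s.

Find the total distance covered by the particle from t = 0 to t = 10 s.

59 m

Total distance travelled is ∫|v| dt — sum the magnitudes of each area piece.
0–4 s: |-1| × 4 = 4 m
4–5 s: |10| × 1 = 10 m
5–10 s: |-9| × 5 = 45 m
Total distance = 59 m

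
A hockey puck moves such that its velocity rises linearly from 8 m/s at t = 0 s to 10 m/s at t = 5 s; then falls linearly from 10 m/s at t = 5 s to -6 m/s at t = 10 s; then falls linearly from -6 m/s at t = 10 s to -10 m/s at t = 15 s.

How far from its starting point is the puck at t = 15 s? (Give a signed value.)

15 m

Net displacement equals the area under the velocity-time graph (areas below the axis count negative).
0–5 s: ½(8 + 10)(5) = 45 m
5–10 s: ½(10 + -6)(5) = 10 m
10–15 s: ½(-6 + -10)(5) = -40 m
Net displacement = 15 m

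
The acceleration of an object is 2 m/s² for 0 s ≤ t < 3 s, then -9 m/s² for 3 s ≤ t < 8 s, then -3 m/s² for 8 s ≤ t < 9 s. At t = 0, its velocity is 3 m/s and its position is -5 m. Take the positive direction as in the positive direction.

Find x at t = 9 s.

-92 m

On each constant-a segment, Δv = aΔt and Δx = v₀Δt + ½aΔt²; chain segment to segment.
0–3 s: v starts 3 m/s; Δx = 3·3 + ½·2·3² = 18 m; v ends 9 m/s.
3–8 s: v starts 9 m/s; Δx = 9·5 + ½·-9·5² = -67.5 m; v ends -36 m/s.
8–9 s: v starts -36 m/s; Δx = -36·1 + ½·-3·1² = -37.5 m; v ends -39 m/s.
x(9) = -5 + Σ Δx = -92 m.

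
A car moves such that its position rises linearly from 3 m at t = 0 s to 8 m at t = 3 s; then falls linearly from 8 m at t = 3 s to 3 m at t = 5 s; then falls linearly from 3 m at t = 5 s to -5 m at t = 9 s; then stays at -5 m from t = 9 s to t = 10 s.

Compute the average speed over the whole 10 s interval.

Average speed = (total path length)/(elapsed time); on a piecewise-linear x-t graph the path length is Σ|Δx|.
0–3 s: |Δx| = |8 − 3| = 5 m
3–5 s: |Δx| = |3 − 8| = 5 m
5–9 s: |Δx| = |-5 − 3| = 8 m
9–10 s: |Δx| = |-5 − -5| = 0 m
Total path = 18 m; average speed = 18/10 = 1.8 m/s.

1.8 m/s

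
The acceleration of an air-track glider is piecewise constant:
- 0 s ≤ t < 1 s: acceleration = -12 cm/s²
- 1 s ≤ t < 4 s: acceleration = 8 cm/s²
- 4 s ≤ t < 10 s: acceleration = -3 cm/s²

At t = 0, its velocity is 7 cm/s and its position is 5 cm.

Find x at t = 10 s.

On each constant-a segment, Δv = aΔt and Δx = v₀Δt + ½aΔt²; chain segment to segment.
0–1 s: v starts 7 cm/s; Δx = 7·1 + ½·-12·1² = 1 cm; v ends -5 cm/s.
1–4 s: v starts -5 cm/s; Δx = -5·3 + ½·8·3² = 21 cm; v ends 19 cm/s.
4–10 s: v starts 19 cm/s; Δx = 19·6 + ½·-3·6² = 60 cm; v ends 1 cm/s.
x(10) = 5 + Σ Δx = 87 cm.

87 cm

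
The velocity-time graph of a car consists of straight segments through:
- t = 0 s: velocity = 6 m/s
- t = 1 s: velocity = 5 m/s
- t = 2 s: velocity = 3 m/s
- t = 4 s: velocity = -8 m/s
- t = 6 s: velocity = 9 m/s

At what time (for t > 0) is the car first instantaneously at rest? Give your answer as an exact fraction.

v changes sign on 2–4 s (from 3 to -8); the graph is linear there, so v = 0 at t = 2 + (-3)·(4 − 2)/(-8 − 3) = 28/11 s.

t = 28/11 s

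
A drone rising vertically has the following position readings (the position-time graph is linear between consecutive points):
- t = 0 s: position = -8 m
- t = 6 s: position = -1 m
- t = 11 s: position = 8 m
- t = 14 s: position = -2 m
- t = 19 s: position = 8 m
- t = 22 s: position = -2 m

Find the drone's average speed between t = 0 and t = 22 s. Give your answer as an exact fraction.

23/11 m/s

Average speed = (total path length)/(elapsed time); on a piecewise-linear x-t graph the path length is Σ|Δx|.
0–6 s: |Δx| = |-1 − -8| = 7 m
6–11 s: |Δx| = |8 − -1| = 9 m
11–14 s: |Δx| = |-2 − 8| = 10 m
14–19 s: |Δx| = |8 − -2| = 10 m
19–22 s: |Δx| = |-2 − 8| = 10 m
Total path = 46 m; average speed = 46/22 = 23/11 m/s.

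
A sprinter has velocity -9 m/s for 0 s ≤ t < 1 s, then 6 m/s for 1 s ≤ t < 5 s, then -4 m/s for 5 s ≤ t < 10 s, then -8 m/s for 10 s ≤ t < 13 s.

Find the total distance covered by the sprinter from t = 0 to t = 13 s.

77 m

Total distance travelled is ∫|v| dt — sum the magnitudes of each area piece.
0–1 s: |-9| × 1 = 9 m
1–5 s: |6| × 4 = 24 m
5–10 s: |-4| × 5 = 20 m
10–13 s: |-8| × 3 = 24 m
Total distance = 77 m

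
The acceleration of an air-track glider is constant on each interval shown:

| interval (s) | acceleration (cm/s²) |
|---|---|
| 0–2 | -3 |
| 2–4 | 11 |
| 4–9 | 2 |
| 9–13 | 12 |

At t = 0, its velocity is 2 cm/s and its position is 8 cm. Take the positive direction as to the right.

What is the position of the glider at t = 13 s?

343 cm

On each constant-a segment, Δv = aΔt and Δx = v₀Δt + ½aΔt²; chain segment to segment.
0–2 s: v starts 2 cm/s; Δx = 2·2 + ½·-3·2² = -2 cm; v ends -4 cm/s.
2–4 s: v starts -4 cm/s; Δx = -4·2 + ½·11·2² = 14 cm; v ends 18 cm/s.
4–9 s: v starts 18 cm/s; Δx = 18·5 + ½·2·5² = 115 cm; v ends 28 cm/s.
9–13 s: v starts 28 cm/s; Δx = 28·4 + ½·12·4² = 208 cm; v ends 76 cm/s.
x(13) = 8 + Σ Δx = 343 cm.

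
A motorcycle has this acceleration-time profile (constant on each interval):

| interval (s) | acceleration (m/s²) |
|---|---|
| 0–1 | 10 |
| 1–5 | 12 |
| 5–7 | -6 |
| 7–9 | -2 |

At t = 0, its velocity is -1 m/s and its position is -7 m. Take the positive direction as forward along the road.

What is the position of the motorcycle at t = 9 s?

317 m

On each constant-a segment, Δv = aΔt and Δx = v₀Δt + ½aΔt²; chain segment to segment.
0–1 s: v starts -1 m/s; Δx = -1·1 + ½·10·1² = 4 m; v ends 9 m/s.
1–5 s: v starts 9 m/s; Δx = 9·4 + ½·12·4² = 132 m; v ends 57 m/s.
5–7 s: v starts 57 m/s; Δx = 57·2 + ½·-6·2² = 102 m; v ends 45 m/s.
7–9 s: v starts 45 m/s; Δx = 45·2 + ½·-2·2² = 86 m; v ends 41 m/s.
x(9) = -7 + Σ Δx = 317 m.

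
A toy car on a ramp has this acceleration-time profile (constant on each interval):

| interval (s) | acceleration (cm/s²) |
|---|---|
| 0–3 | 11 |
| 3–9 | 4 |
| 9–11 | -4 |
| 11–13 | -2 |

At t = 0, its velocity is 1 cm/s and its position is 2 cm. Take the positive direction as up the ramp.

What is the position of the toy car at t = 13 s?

534.5 cm

On each constant-a segment, Δv = aΔt and Δx = v₀Δt + ½aΔt²; chain segment to segment.
0–3 s: v starts 1 cm/s; Δx = 1·3 + ½·11·3² = 52.5 cm; v ends 34 cm/s.
3–9 s: v starts 34 cm/s; Δx = 34·6 + ½·4·6² = 276 cm; v ends 58 cm/s.
9–11 s: v starts 58 cm/s; Δx = 58·2 + ½·-4·2² = 108 cm; v ends 50 cm/s.
11–13 s: v starts 50 cm/s; Δx = 50·2 + ½·-2·2² = 96 cm; v ends 46 cm/s.
x(13) = 2 + Σ Δx = 534.5 cm.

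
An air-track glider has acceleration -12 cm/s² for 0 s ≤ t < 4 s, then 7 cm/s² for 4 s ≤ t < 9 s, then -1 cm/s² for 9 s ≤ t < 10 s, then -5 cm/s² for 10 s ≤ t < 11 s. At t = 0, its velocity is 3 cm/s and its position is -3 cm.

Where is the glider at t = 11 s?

-248.5 cm

On each constant-a segment, Δv = aΔt and Δx = v₀Δt + ½aΔt²; chain segment to segment.
0–4 s: v starts 3 cm/s; Δx = 3·4 + ½·-12·4² = -84 cm; v ends -45 cm/s.
4–9 s: v starts -45 cm/s; Δx = -45·5 + ½·7·5² = -137.5 cm; v ends -10 cm/s.
9–10 s: v starts -10 cm/s; Δx = -10·1 + ½·-1·1² = -10.5 cm; v ends -11 cm/s.
10–11 s: v starts -11 cm/s; Δx = -11·1 + ½·-5·1² = -13.5 cm; v ends -16 cm/s.
x(11) = -3 + Σ Δx = -248.5 cm.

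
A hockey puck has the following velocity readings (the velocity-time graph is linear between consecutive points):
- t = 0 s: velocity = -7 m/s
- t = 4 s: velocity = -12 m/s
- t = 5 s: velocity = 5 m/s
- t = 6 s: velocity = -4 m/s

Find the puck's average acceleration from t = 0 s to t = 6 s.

Average acceleration = Δv/Δt = (-4 − -7)/(6 − 0) = 0.5 m/s².

0.5 m/s²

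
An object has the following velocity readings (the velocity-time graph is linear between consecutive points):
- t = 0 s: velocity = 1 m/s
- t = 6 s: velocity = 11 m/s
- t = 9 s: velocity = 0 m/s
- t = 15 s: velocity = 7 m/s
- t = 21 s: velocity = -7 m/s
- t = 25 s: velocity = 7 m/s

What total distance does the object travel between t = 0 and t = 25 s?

108.5 m

Total distance travelled is ∫|v| dt — sum the magnitudes of each area piece.
0–6 s: |½(1 + 11)(6)| = 36 m
6–9 s: |½(11 + 0)(3)| = 16.5 m
9–15 s: |½(0 + 7)(6)| = 21 m
15–21 s: v = 0 at t = 18 s; triangle areas 10.5 + 10.5 = 21 m
21–25 s: v = 0 at t = 23 s; triangle areas 7 + 7 = 14 m
Total distance = 108.5 m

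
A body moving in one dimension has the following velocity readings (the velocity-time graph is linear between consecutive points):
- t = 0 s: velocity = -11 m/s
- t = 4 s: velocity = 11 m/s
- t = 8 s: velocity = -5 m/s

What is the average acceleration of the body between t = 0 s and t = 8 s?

0.75 m/s²

Average acceleration = Δv/Δt = (-5 − -11)/(8 − 0) = 0.75 m/s².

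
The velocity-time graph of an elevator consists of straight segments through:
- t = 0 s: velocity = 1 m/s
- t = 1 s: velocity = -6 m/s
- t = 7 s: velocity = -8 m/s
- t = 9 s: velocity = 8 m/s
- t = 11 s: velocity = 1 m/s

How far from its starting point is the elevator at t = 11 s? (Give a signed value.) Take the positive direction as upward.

Net displacement equals the area under the velocity-time graph (areas below the axis count negative).
0–1 s: ½(1 + -6)(1) = -2.5 m
1–7 s: ½(-6 + -8)(6) = -42 m
7–9 s: ½(-8 + 8)(2) = 0 m
9–11 s: ½(8 + 1)(2) = 9 m
Net displacement = -35.5 m

-35.5 m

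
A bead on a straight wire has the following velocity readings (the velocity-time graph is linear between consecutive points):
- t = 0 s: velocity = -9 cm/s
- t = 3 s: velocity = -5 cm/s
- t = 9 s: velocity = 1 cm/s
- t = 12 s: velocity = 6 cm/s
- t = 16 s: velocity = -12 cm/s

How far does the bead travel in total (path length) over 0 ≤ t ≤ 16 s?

64.5 cm

Total distance travelled is ∫|v| dt — sum the magnitudes of each area piece.
0–3 s: |½(-9 + -5)(3)| = 21 cm
3–9 s: v = 0 at t = 8 s; triangle areas 12.5 + 0.5 = 13 cm
9–12 s: |½(1 + 6)(3)| = 10.5 cm
12–16 s: v = 0 at t = 40/3 s; triangle areas 4 + 16 = 20 cm
Total distance = 64.5 cm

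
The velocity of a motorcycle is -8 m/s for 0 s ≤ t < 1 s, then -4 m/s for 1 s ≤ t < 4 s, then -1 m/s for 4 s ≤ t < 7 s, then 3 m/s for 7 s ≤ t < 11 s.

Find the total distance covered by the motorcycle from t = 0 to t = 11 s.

35 m

Total distance travelled is ∫|v| dt — sum the magnitudes of each area piece.
0–1 s: |-8| × 1 = 8 m
1–4 s: |-4| × 3 = 12 m
4–7 s: |-1| × 3 = 3 m
7–11 s: |3| × 4 = 12 m
Total distance = 35 m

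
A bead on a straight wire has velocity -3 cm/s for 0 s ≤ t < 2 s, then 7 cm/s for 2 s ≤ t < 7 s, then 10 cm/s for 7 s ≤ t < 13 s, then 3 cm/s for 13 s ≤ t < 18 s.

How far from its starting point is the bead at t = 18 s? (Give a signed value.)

104 cm

Net displacement equals the area under the velocity-time graph (areas below the axis count negative).
0–2 s: -3 × 2 = -6 cm
2–7 s: 7 × 5 = 35 cm
7–13 s: 10 × 6 = 60 cm
13–18 s: 3 × 5 = 15 cm
Net displacement = 104 cm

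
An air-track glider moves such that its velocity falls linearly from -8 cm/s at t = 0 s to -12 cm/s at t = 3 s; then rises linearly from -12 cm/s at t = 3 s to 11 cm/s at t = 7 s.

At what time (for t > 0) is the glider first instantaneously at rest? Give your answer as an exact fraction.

t = 117/23 s

v changes sign on 3–7 s (from -12 to 11); the graph is linear there, so v = 0 at t = 3 + (12)·(7 − 3)/(11 − -12) = 117/23 s.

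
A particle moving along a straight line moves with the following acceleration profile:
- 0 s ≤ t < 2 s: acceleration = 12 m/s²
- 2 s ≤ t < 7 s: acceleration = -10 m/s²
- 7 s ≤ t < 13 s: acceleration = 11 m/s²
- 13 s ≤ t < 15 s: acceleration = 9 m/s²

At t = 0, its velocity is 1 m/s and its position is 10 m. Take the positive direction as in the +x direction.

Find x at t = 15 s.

184 m

On each constant-a segment, Δv = aΔt and Δx = v₀Δt + ½aΔt²; chain segment to segment.
0–2 s: v starts 1 m/s; Δx = 1·2 + ½·12·2² = 26 m; v ends 25 m/s.
2–7 s: v starts 25 m/s; Δx = 25·5 + ½·-10·5² = 0 m; v ends -25 m/s.
7–13 s: v starts -25 m/s; Δx = -25·6 + ½·11·6² = 48 m; v ends 41 m/s.
13–15 s: v starts 41 m/s; Δx = 41·2 + ½·9·2² = 100 m; v ends 59 m/s.
x(15) = 10 + Σ Δx = 184 m.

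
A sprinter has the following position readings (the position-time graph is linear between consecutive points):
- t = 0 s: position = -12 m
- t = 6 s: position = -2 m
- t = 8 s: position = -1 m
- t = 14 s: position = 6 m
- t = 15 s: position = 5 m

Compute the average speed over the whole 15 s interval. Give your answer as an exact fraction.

19/15 m/s

Average speed = (total path length)/(elapsed time); on a piecewise-linear x-t graph the path length is Σ|Δx|.
0–6 s: |Δx| = |-2 − -12| = 10 m
6–8 s: |Δx| = |-1 − -2| = 1 m
8–14 s: |Δx| = |6 − -1| = 7 m
14–15 s: |Δx| = |5 − 6| = 1 m
Total path = 19 m; average speed = 19/15 = 19/15 m/s.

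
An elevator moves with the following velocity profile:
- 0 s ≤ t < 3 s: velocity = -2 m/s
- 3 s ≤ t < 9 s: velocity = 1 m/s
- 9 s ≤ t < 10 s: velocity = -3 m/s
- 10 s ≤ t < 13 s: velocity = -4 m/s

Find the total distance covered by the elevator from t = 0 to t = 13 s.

Total distance travelled is ∫|v| dt — sum the magnitudes of each area piece.
0–3 s: |-2| × 3 = 6 m
3–9 s: |1| × 6 = 6 m
9–10 s: |-3| × 1 = 3 m
10–13 s: |-4| × 3 = 12 m
Total distance = 27 m

27 m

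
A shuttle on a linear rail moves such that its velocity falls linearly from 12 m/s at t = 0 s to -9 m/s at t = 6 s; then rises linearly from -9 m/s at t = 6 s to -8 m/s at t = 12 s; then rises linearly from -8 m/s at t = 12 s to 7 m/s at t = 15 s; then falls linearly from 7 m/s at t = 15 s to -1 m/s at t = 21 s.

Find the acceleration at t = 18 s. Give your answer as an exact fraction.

Acceleration is the slope of the v-t graph on 15–21 s: (-1 − 7)/(21 − 15) = -4/3 m/s².

-4/3 m/s²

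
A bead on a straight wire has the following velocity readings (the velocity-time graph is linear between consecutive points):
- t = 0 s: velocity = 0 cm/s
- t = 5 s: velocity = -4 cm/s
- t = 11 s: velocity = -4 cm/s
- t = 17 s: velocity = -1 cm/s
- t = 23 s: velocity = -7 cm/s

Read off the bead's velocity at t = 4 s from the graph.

On 0–5 s the graph is linear from 0 to -4 cm/s: v(4) = 0 + (-4 − 0)·(4 − 0)/(5 − 0) = -3.2 cm/s.

-3.2 cm/s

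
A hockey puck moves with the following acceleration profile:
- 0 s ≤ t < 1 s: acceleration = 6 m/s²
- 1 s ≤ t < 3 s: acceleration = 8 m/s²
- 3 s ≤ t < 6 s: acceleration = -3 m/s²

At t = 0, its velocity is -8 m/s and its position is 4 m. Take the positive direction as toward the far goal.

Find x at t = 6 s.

On each constant-a segment, Δv = aΔt and Δx = v₀Δt + ½aΔt²; chain segment to segment.
0–1 s: v starts -8 m/s; Δx = -8·1 + ½·6·1² = -5 m; v ends -2 m/s.
1–3 s: v starts -2 m/s; Δx = -2·2 + ½·8·2² = 12 m; v ends 14 m/s.
3–6 s: v starts 14 m/s; Δx = 14·3 + ½·-3·3² = 28.5 m; v ends 5 m/s.
x(6) = 4 + Σ Δx = 39.5 m.

39.5 m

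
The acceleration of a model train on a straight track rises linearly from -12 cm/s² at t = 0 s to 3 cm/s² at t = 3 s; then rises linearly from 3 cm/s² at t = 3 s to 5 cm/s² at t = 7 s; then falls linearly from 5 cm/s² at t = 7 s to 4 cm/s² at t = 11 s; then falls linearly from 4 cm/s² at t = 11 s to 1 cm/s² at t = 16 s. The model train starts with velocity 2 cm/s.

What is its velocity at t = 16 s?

35 cm/s

Δv equals the area under the a-t graph; then v = v₀ + Δv.
0–3 s: ½(-12 + 3)(3) = -13.5 cm/s
3–7 s: ½(3 + 5)(4) = 16 cm/s
7–11 s: ½(5 + 4)(4) = 18 cm/s
11–16 s: ½(4 + 1)(5) = 12.5 cm/s
Δv = 33 cm/s, so v(16) = 2 + (33) = 35 cm/s.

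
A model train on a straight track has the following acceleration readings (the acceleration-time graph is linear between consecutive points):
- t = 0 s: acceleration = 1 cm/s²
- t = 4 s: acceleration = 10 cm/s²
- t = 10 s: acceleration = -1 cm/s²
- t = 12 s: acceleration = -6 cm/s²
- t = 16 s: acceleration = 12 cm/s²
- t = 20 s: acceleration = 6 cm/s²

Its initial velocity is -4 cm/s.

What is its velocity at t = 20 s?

Δv equals the area under the a-t graph; then v = v₀ + Δv.
0–4 s: ½(1 + 10)(4) = 22 cm/s
4–10 s: ½(10 + -1)(6) = 27 cm/s
10–12 s: ½(-1 + -6)(2) = -7 cm/s
12–16 s: ½(-6 + 12)(4) = 12 cm/s
16–20 s: ½(12 + 6)(4) = 36 cm/s
Δv = 90 cm/s, so v(20) = -4 + (90) = 86 cm/s.

86 cm/s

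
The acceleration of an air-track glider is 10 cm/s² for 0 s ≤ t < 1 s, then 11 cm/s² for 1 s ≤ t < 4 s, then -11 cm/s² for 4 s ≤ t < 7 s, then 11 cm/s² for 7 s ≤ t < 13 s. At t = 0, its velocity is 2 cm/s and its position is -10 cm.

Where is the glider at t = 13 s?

438 cm

On each constant-a segment, Δv = aΔt and Δx = v₀Δt + ½aΔt²; chain segment to segment.
0–1 s: v starts 2 cm/s; Δx = 2·1 + ½·10·1² = 7 cm; v ends 12 cm/s.
1–4 s: v starts 12 cm/s; Δx = 12·3 + ½·11·3² = 85.5 cm; v ends 45 cm/s.
4–7 s: v starts 45 cm/s; Δx = 45·3 + ½·-11·3² = 85.5 cm; v ends 12 cm/s.
7–13 s: v starts 12 cm/s; Δx = 12·6 + ½·11·6² = 270 cm; v ends 78 cm/s.
x(13) = -10 + Σ Δx = 438 cm.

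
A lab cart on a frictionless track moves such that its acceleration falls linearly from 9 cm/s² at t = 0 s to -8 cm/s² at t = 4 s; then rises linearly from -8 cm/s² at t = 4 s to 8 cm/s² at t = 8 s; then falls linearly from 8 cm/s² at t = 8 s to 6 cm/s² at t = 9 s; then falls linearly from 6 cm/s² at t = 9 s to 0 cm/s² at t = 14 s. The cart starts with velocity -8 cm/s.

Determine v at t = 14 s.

16 cm/s

Δv equals the area under the a-t graph; then v = v₀ + Δv.
0–4 s: ½(9 + -8)(4) = 2 cm/s
4–8 s: ½(-8 + 8)(4) = 0 cm/s
8–9 s: ½(8 + 6)(1) = 7 cm/s
9–14 s: ½(6 + 0)(5) = 15 cm/s
Δv = 24 cm/s, so v(14) = -8 + (24) = 16 cm/s.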